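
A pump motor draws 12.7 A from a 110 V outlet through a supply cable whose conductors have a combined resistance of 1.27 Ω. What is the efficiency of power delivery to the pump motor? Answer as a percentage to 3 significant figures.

85.3 %

The supply cable carries the full 12.7 A.
P_line = I² R_line = (12.70)² × 1.27 = 204.8 W
P_source = V I = 110 × 12.70 = 1397 W; P_load = 1192 W
η = P_load / P_source = 1192 / 1397 = 0.8534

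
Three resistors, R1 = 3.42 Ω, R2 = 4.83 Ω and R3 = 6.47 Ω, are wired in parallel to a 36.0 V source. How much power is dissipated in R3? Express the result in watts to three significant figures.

R3 sits directly across the source, so P = V²/R with V = 36.0 V.
P_R3 = V² / R3 = (36.0)² / 6.47 Ω = 200.3 W

200 W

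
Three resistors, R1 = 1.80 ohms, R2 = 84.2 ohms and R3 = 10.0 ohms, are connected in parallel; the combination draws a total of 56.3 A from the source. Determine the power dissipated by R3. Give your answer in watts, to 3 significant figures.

The branches share the same voltage, but only the total current is given — find V from the equivalent resistance first.
1/R_eq = 1/1.80 + 1/84.2 + 1/10.0 ⇒ R_eq = 1.498 Ω
V = I_total × R_eq = 56.30 × 1.498 = 84.35 V
P_R3 = V² / R3 = (84.35)² / 10.0 = 711.5 W

712 W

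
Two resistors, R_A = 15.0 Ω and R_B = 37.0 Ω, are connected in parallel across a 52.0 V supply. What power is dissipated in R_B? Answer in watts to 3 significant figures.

73.1 W

Each parallel branch sees the full supply voltage, so P = V²/R applies directly to the target branch.
P_R_B = V² / R_B = (52.0)² / 37.0 Ω = 73.08 W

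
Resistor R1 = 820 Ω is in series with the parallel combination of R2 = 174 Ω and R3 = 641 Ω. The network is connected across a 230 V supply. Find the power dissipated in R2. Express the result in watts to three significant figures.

6.22 W

First combine the parallel branches into one equivalent R_p, then R1 + R_p is a series pair.
R_p = (174×641)/(174+641) = 136.9 Ω
R_total = 820 + 136.9 = 956.9 Ω
I = V / R_total = 230 / 956.9 = 0.2404 A
Voltage across the parallel pair: V_p = I × R_p = 0.2404 × 136.9 = 32.90 V
R2 sees V_p directly, so P = V_p² / R2.
P_R2 = (32.90)² / 174 = 6.219 W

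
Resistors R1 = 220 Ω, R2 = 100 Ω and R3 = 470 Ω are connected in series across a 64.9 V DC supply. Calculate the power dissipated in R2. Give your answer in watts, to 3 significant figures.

In a series string the same current flows through every resistor — find that current, then P = I²R for the one we want.
R_total = 220 + 100 + 470 = 790.0 Ω
I = V / R_total = 64.9 / 790.0 = 0.08215 A
P_R2 = I² × R2 = (0.08215)² × 100 = 0.6749 W

0.675 W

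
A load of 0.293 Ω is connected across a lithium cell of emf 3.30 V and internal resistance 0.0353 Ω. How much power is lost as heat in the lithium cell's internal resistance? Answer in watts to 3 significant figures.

3.57 W

The internal resistance carries the same current as the load; P_int = I²r.
I = ε / (r + R) = 3.30 / (0.0353 + 0.293) = 10.05 A
P_int = I² r = (10.05)² × 0.0353 = 3.567 W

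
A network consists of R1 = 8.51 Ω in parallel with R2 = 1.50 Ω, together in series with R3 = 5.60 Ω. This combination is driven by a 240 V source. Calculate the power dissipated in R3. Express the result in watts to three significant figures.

6820 W

First find R_p for the parallel pair, then treat R_p + R3 as a series loop.
R_p = (8.51×1.50)/(8.51+1.50) = 1.275 Ω
R_total = R_p + 5.60 = 1.275 + 5.60 = 6.875 Ω
I = V / R_total = 240 / 6.875 = 34.91 A
R3 is the series element, so its power is I²R.
P_R3 = (34.91)² × 5.60 = 6824 W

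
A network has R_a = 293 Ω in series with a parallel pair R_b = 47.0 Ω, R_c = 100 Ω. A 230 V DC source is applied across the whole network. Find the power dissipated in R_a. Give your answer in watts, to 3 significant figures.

147 W

First combine the parallel branches into one equivalent R_p, then R_a + R_p is a series pair.
R_p = (47.0×100)/(47.0+100) = 31.97 Ω
R_total = 293 + 31.97 = 325.0 Ω
I = V / R_total = 230 / 325.0 = 0.7078 A
R_a carries the full series current, so P = I²R.
P_R_a = (0.7078)² × 293 = 146.8 W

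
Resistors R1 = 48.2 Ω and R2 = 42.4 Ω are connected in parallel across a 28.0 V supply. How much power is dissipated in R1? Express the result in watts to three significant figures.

R1 sits directly across the source, so P = V²/R with V = 28.0 V.
P_R1 = V² / R1 = (28.0)² / 48.2 Ω = 16.27 W

16.3 W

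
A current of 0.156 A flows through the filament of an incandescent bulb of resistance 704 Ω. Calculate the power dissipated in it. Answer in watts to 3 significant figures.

17.1 W

Knowing I and R, the power is just I²R — no need to find V first.
P = (0.1560 A)² × 704 Ω = 17.13 W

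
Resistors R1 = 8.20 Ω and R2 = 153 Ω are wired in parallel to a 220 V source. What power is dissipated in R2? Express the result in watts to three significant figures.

316 W

Parallel branches share the same voltage; P = V²/R gives the branch power in one step.
P_R2 = V² / R2 = (220)² / 153 Ω = 316.3 W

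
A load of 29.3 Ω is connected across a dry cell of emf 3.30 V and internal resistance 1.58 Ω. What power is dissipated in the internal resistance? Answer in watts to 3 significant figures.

Internal loss is I²r, with I set by the total series resistance r+R.
I = ε / (r + R) = 3.30 / (1.58 + 29.3) = 0.1069 A
P_int = I² r = (0.1069)² × 1.58 = 0.01804 W

0.0180 W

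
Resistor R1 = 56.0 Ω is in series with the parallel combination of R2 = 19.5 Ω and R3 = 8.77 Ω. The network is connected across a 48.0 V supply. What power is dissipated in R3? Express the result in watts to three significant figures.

Replace R2 and R3 with their parallel equivalent so the circuit becomes R1 in series with R_p.
R_p = (19.5×8.77)/(19.5+8.77) = 6.049 Ω
R_total = 56.0 + 6.049 = 62.05 Ω
I = V / R_total = 48.0 / 62.05 = 0.7736 A
Voltage across the parallel pair: V_p = I × R_p = 0.7736 × 6.049 = 4.680 V
R3 is across V_p, so use P = V²/R for that branch.
P_R3 = (4.680)² / 8.77 = 2.497 W

2.50 W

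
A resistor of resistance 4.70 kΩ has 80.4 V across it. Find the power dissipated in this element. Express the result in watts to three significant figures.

1.38 W

V and R are stated; P = V²/R avoids computing the current.
P = (80.4 V)² / 4700 Ω = 1.375 W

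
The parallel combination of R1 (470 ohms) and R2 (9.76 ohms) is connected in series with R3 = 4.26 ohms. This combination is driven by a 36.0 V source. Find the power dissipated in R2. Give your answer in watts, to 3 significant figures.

Combine R1 and R2 into their parallel equivalent first, reducing the network to two series resistors.
R_p = (470×9.76)/(470+9.76) = 9.561 Ω
R_total = R_p + 4.26 = 9.561 + 4.26 = 13.82 Ω
I = V / R_total = 36.0 / 13.82 = 2.605 A
Voltage across the parallel pair: V_p = I × R_p = 2.605 × 9.561 = 24.90 V
R2 has V_p across it, so P = V_p²/R2.
P_R2 = (24.90)² / 9.76 = 63.55 W

63.5 W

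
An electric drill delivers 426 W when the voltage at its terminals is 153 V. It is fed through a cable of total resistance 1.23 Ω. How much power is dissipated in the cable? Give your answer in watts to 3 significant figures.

9.54 W

Only the current and the line resistance are needed for the I²R loss.
I = P / V = 426 / 153 = 2.784 A through the cable.
P_line = I² R_line = (2.784)² × 1.23 = 9.535 W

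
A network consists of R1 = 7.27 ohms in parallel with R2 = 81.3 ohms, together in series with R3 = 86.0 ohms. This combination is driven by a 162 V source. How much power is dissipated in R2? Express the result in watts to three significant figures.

1.67 W

First find R_p for the parallel pair, then treat R_p + R3 as a series loop.
R_p = (7.27×81.3)/(7.27+81.3) = 6.673 Ω
R_total = R_p + 86.0 = 6.673 + 86.0 = 92.67 Ω
I = V / R_total = 162 / 92.67 = 1.748 A
Voltage across the parallel pair: V_p = I × R_p = 1.748 × 6.673 = 11.67 V
R2 has V_p across it, so P = V_p²/R2.
P_R2 = (11.67)² / 81.3 = 1.674 W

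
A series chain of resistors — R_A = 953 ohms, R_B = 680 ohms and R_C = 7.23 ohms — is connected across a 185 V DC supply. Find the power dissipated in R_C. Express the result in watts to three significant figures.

Series elements share the same current, so find I first, then use P = I²R.
R_total = 953 + 680 + 7.23 = 1640 Ω
I = V / R_total = 185 / 1640 = 0.1128 A
P_R_C = I² × R_C = (0.1128)² × 7.23 = 0.09198 W

0.0920 W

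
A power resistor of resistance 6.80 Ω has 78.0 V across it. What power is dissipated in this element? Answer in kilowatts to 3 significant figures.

Voltage and resistance are given, so P = V²/R is the one-step route.
P = (78.0 V)² / 6.80 Ω = 894.7 W

0.895 kW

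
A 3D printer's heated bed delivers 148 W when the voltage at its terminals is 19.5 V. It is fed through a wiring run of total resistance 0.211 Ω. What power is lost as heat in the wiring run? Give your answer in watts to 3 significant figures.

Only the current and the line resistance are needed for the I²R loss.
I = P / V = 148 / 19.5 = 7.590 A through the wiring run.
P_line = I² R_line = (7.590)² × 0.211 = 12.15 W

12.2 W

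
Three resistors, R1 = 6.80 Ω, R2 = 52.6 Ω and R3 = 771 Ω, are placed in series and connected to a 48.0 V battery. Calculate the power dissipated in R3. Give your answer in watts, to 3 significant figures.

The current is common to all series resistors; compute it, then apply P = I²R for the target.
R_total = 6.80 + 52.6 + 771 = 830.4 Ω
I = V / R_total = 48.0 / 830.4 = 0.05780 A
P_R3 = I² × R3 = (0.05780)² × 771 = 2.576 W

2.58 W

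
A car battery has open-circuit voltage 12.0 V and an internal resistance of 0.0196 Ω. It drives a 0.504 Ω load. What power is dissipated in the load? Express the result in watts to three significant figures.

265 W

Find the circuit current first, then P = I²R for the load (series elements share I).
I = ε / (r + R) = 12.0 / (0.0196 + 0.504) = 22.92 A
P_load = I² R = (22.92)² × 0.504 = 264.7 W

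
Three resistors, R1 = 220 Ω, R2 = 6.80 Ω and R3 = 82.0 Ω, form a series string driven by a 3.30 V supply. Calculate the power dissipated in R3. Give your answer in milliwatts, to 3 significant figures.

9.36 mW

Since the resistors are in series they all carry the loop current I = V/R_total; the power in any one is I²R.
R_total = 220 + 6.80 + 82.0 = 308.8 Ω
I = V / R_total = 3.30 / 308.8 = 0.01069 A
P_R3 = I² × R3 = (0.01069)² × 82.0 = 0.009365 W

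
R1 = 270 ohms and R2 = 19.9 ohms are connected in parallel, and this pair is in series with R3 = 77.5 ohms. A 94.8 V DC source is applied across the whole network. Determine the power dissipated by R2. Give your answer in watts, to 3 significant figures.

Reduce the parallel combination to a single R_p; the circuit then becomes R_p in series with the remaining resistor.
R_p = (270×19.9)/(270+19.9) = 18.53 Ω
R_total = R_p + 77.5 = 18.53 + 77.5 = 96.03 Ω
I = V / R_total = 94.8 / 96.03 = 0.9872 A
Voltage across the parallel pair: V_p = I × R_p = 0.9872 × 18.53 = 18.30 V
R2 has V_p across it, so P = V_p²/R2.
P_R2 = (18.30)² / 19.9 = 16.82 W

16.8 W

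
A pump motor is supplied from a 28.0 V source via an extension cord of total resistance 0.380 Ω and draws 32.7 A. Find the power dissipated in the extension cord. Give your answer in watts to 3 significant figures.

The extension cord and load are in series, so the same current flows in both; the loss is I²R_line.
The extension cord carries the full 32.7 A.
P_line = I² R_line = (32.70)² × 0.380 = 406.3 W

406 W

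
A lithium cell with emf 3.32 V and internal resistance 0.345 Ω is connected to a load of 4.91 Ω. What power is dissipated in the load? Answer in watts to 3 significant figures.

Find the circuit current first, then P = I²R for the load (series elements share I).
I = ε / (r + R) = 3.32 / (0.345 + 4.91) = 0.6318 A
P_load = I² R = (0.6318)² × 4.91 = 1.960 W

1.96 W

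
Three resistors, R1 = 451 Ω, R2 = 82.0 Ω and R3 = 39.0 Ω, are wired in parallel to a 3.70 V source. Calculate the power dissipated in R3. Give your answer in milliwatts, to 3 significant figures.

Each parallel branch sees the full supply voltage, so P = V²/R applies directly to the target branch.
P_R3 = V² / R3 = (3.70)² / 39.0 Ω = 0.3510 W

351 mW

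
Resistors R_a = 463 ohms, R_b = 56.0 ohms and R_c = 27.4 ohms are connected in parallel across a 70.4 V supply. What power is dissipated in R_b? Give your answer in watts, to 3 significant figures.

88.5 W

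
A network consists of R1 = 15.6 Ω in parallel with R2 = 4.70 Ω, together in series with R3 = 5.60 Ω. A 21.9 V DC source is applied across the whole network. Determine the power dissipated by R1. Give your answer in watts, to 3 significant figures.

Combine R1 and R2 into their parallel equivalent first, reducing the network to two series resistors.
R_p = (15.6×4.70)/(15.6+4.70) = 3.612 Ω
R_total = R_p + 5.60 = 3.612 + 5.60 = 9.212 Ω
I = V / R_total = 21.9 / 9.212 = 2.377 A
Voltage across the parallel pair: V_p = I × R_p = 2.377 × 3.612 = 8.587 V
R1 has V_p across it, so P = V_p²/R1.
P_R1 = (8.587)² / 15.6 = 4.726 W

4.73 W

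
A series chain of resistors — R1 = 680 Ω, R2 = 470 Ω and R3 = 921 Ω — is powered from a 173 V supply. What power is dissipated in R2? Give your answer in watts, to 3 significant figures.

3.28 W

Since the resistors are in series they all carry the loop current I = V/R_total; the power in any one is I²R.
R_total = 680 + 470 + 921 = 2071 Ω
I = V / R_total = 173 / 2071 = 0.08353 A
P_R2 = I² × R2 = (0.08353)² × 470 = 3.280 W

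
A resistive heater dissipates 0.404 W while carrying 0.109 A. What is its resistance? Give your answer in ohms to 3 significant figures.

From P = V I = I²R = V²/R, with the two given quantities we get R = P / I².
R = 0.404 / (0.1090)² = 34.00 Ω

34.0 Ω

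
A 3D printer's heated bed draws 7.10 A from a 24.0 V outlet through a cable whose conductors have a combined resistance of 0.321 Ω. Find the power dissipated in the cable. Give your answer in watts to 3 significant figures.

16.2 W

The cable is a series resistance carrying the load current; its dissipation is I²R_line.
The cable carries the full 7.10 A.
P_line = I² R_line = (7.100)² × 0.321 = 16.18 W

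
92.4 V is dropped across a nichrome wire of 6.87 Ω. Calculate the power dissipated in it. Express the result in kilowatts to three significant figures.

1.24 kW

Voltage and resistance are given, so P = V²/R is the one-step route.
P = (92.4 V)² / 6.87 Ω = 1243 W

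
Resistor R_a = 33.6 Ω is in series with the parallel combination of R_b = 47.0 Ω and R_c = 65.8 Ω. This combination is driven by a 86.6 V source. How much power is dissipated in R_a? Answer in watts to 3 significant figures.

First combine the parallel branches into one equivalent R_p, then R_a + R_p is a series pair.
R_p = (47.0×65.8)/(47.0+65.8) = 27.42 Ω
R_total = 33.6 + 27.42 = 61.02 Ω
I = V / R_total = 86.6 / 61.02 = 1.419 A
The full supply current passes through R_a: P = I²R.
P_R_a = (1.419)² × 33.6 = 67.68 W

67.7 W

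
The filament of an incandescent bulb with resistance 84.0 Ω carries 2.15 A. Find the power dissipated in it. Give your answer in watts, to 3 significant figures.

Current and resistance are given, so P = I²R is the direct form.
P = (2.150 A)² × 84.0 Ω = 388.3 W

388 W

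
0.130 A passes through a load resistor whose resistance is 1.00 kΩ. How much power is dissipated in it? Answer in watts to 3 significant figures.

The current through and the resistance of the element are both given; use P = I²R.
P = (0.1300 A)² × 1000 Ω = 16.90 W

16.9 W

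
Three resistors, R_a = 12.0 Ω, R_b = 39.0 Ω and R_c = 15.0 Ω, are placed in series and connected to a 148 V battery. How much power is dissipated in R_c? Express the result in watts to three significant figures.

75.4 W

The current is common to all series resistors; compute it, then apply P = I²R for the target.
R_total = 12.0 + 39.0 + 15.0 = 66.00 Ω
I = V / R_total = 148 / 66.00 = 2.242 A
P_R_c = I² × R_c = (2.242)² × 15.0 = 75.43 W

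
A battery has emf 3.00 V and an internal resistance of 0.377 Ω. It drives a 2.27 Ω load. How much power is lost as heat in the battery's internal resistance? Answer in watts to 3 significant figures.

The source's internal resistance is just another series element carrying I; its dissipation is I²r.
I = ε / (r + R) = 3.00 / (0.377 + 2.27) = 1.133 A
P_int = I² r = (1.133)² × 0.377 = 0.4843 W

0.484 W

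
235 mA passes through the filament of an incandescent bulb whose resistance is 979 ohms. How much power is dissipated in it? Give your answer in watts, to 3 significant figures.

Knowing I and R, the power is just I²R — no need to find V first.
P = (0.2350 A)² × 979 Ω = 54.07 W

54.1 W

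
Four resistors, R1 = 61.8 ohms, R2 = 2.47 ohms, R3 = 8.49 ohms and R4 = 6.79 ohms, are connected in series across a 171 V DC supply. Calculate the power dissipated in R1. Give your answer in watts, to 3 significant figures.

The current is common to all series resistors; compute it, then apply P = I²R for the target.
R_total = 61.8 + 2.47 + 8.49 + 6.79 = 79.55 Ω
I = V / R_total = 171 / 79.55 = 2.150 A
P_R1 = I² × R1 = (2.150)² × 61.8 = 285.6 W

286 W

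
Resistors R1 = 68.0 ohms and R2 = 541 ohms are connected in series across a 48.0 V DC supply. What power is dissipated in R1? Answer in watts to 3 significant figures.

0.422 W

The current is common to all series resistors; compute it, then apply P = I²R for the target.
R_total = 68.0 + 541 = 609.0 Ω
I = V / R_total = 48.0 / 609.0 = 0.07882 A
P_R1 = I² × R1 = (0.07882)² × 68.0 = 0.4224 W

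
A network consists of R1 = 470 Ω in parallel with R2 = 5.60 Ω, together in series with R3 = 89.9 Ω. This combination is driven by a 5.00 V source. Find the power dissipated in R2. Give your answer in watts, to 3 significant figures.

0.0150 W

Combine R1 and R2 into their parallel equivalent first, reducing the network to two series resistors.
R_p = (470×5.60)/(470+5.60) = 5.534 Ω
R_total = R_p + 89.9 = 5.534 + 89.9 = 95.43 Ω
I = V / R_total = 5.00 / 95.43 = 0.05239 A
Voltage across the parallel pair: V_p = I × R_p = 0.05239 × 5.534 = 0.2899 V
R2 sits across V_p; its power is V_p²/R.
P_R2 = (0.2899)² / 5.60 = 0.01501 W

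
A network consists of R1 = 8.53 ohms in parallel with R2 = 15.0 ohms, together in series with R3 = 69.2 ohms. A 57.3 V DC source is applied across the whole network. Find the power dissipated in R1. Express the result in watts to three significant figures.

Reduce the parallel combination to a single R_p; the circuit then becomes R_p in series with the remaining resistor.
R_p = (8.53×15.0)/(8.53+15.0) = 5.438 Ω
R_total = R_p + 69.2 = 5.438 + 69.2 = 74.64 Ω
I = V / R_total = 57.3 / 74.64 = 0.7677 A
Voltage across the parallel pair: V_p = I × R_p = 0.7677 × 5.438 = 4.175 V
R1 sits across V_p; its power is V_p²/R.
P_R1 = (4.175)² / 8.53 = 2.043 W

2.04 W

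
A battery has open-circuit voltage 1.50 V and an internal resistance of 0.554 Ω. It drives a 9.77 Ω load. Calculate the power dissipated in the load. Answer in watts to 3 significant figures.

0.206 W

Load and internal resistance form a series loop — compute the loop current, then the load power via I²R.
I = ε / (r + R) = 1.50 / (0.554 + 9.77) = 0.1453 A
P_load = I² R = (0.1453)² × 9.77 = 0.2062 W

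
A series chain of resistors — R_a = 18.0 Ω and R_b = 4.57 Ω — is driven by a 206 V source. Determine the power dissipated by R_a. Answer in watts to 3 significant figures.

Every series element carries the same I. Get I from the total resistance, then P = I² × R_a.
R_total = 18.0 + 4.57 = 22.57 Ω
I = V / R_total = 206 / 22.57 = 9.127 A
P_R_a = I² × R_a = (9.127)² × 18.0 = 1499 W

1500 W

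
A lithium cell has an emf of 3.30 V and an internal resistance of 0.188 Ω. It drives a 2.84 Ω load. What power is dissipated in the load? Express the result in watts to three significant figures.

The internal resistance and the load are in series, so the same I flows through both; get I from ε/(r+R), then I²R for the load.
I = ε / (r + R) = 3.30 / (0.188 + 2.84) = 1.090 A
P_load = I² R = (1.090)² × 2.84 = 3.373 W

3.37 W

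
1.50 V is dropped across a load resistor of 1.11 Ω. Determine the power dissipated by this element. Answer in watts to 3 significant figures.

2.03 W

We know the drop across the element and its resistance — P = V²/R, one step.
P = (1.50 V)² / 1.11 Ω = 2.027 W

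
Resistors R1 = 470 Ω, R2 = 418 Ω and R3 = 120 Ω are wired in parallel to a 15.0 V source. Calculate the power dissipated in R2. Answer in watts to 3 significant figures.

0.538 W

Every branch has 15.0 V across it, so for R2 the power is simply V²/R.
P_R2 = V² / R2 = (15.0)² / 418 Ω = 0.5383 W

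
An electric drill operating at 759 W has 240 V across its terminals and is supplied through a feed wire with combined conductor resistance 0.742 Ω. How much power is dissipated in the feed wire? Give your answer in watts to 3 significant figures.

The feed wire and load are in series, so the same current flows in both; the loss is I²R_line.
I = P / V = 759 / 240 = 3.163 A through the feed wire.
P_line = I² R_line = (3.163)² × 0.742 = 7.421 W

7.42 W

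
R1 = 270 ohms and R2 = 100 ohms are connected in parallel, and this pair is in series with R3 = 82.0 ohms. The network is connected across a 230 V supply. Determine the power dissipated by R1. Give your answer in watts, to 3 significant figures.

Combine R1 and R2 into their parallel equivalent first, reducing the network to two series resistors.
R_p = (270×100)/(270+100) = 72.97 Ω
R_total = R_p + 82.0 = 72.97 + 82.0 = 155.0 Ω
I = V / R_total = 230 / 155.0 = 1.484 A
Voltage across the parallel pair: V_p = I × R_p = 1.484 × 72.97 = 108.3 V
R1 sits across V_p; its power is V_p²/R.
P_R1 = (108.3)² / 270 = 43.44 W

43.4 W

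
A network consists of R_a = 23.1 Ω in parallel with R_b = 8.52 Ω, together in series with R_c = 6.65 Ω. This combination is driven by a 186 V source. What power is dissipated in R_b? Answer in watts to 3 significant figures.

949 W

Reduce the parallel combination to a single R_p; the circuit then becomes R_p in series with the remaining resistor.
R_p = (23.1×8.52)/(23.1+8.52) = 6.224 Ω
R_total = R_p + 6.65 = 6.224 + 6.65 = 12.87 Ω
I = V / R_total = 186 / 12.87 = 14.45 A
Voltage across the parallel pair: V_p = I × R_p = 14.45 × 6.224 = 89.92 V
R_b sits across V_p; its power is V_p²/R.
P_R_b = (89.92)² / 8.52 = 949.1 W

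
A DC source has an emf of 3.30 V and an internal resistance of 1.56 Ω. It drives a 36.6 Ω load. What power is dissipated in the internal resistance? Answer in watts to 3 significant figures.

r is in series with the load, so it carries the full circuit current — the loss in it is I²r.
I = ε / (r + R) = 3.30 / (1.56 + 36.6) = 0.08648 A
P_int = I² r = (0.08648)² × 1.56 = 0.01167 W

0.0117 W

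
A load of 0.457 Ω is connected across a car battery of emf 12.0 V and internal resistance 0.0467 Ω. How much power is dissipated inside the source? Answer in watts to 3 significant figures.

r is in series with the load, so it carries the full circuit current — the loss in it is I²r.
I = ε / (r + R) = 12.0 / (0.0467 + 0.457) = 23.82 A
P_int = I² r = (23.82)² × 0.0467 = 26.51 W

26.5 W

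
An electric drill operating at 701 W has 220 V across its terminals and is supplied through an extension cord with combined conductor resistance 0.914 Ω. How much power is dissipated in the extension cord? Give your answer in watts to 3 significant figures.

The extension cord is a series resistance carrying the load current; its dissipation is I²R_line.
I = P / V = 701 / 220 = 3.186 A through the extension cord.
P_line = I² R_line = (3.186)² × 0.914 = 9.280 W

9.28 W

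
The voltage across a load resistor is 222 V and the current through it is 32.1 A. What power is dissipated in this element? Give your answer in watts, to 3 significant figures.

7130 W

Since both terminal voltage and current are stated, P = V I gives the power in one step.
P = 222 V × 32.10 A = 7126 W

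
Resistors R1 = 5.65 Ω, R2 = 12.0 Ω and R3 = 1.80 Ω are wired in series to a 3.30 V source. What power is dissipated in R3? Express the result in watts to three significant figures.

In a series string the same current flows through every resistor — find that current, then P = I²R for the one we want.
R_total = 5.65 + 12.0 + 1.80 = 19.45 Ω
I = V / R_total = 3.30 / 19.45 = 0.1697 A
P_R3 = I² × R3 = (0.1697)² × 1.80 = 0.05182 W

0.0518 W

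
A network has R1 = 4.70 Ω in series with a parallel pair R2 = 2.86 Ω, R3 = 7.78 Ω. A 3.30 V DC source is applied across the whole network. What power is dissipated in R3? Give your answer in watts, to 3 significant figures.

0.133 W

Replace R2 and R3 with their parallel equivalent so the circuit becomes R1 in series with R_p.
R_p = (2.86×7.78)/(2.86+7.78) = 2.091 Ω
R_total = 4.70 + 2.091 = 6.791 Ω
I = V / R_total = 3.30 / 6.791 = 0.4859 A
Voltage across the parallel pair: V_p = I × R_p = 0.4859 × 2.091 = 1.016 V
With V_p across R3, its power is V_p²/R3.
P_R3 = (1.016)² / 7.78 = 0.1327 W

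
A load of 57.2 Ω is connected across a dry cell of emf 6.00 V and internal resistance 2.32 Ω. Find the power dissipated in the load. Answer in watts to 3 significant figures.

Find the circuit current first, then P = I²R for the load (series elements share I).
I = ε / (r + R) = 6.00 / (2.32 + 57.2) = 0.1008 A
P_load = I² R = (0.1008)² × 57.2 = 0.5813 W

0.581 W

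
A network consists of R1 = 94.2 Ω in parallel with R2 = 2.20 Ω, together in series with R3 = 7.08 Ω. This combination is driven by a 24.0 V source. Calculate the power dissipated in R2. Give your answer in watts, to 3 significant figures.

First find R_p for the parallel pair, then treat R_p + R3 as a series loop.
R_p = (94.2×2.20)/(94.2+2.20) = 2.150 Ω
R_total = R_p + 7.08 = 2.150 + 7.08 = 9.230 Ω
I = V / R_total = 24.0 / 9.230 = 2.600 A
Voltage across the parallel pair: V_p = I × R_p = 2.600 × 2.150 = 5.590 V
R2 sits across V_p; its power is V_p²/R.
P_R2 = (5.590)² / 2.20 = 14.20 W

14.2 W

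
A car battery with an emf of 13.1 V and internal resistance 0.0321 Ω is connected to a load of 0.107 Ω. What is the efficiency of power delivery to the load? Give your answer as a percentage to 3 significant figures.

76.9 %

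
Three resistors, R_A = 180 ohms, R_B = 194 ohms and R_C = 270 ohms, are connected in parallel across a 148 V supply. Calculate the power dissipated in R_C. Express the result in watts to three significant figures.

81.1 W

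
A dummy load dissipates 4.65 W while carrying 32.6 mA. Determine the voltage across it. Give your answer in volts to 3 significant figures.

143 V

The two known quantities fix the third via V = P / I.
V = 4.65 / 0.03260 = 142.6 V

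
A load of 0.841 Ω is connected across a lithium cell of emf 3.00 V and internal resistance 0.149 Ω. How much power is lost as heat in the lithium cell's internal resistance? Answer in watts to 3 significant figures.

Internal loss is I²r, with I set by the total series resistance r+R.
I = ε / (r + R) = 3.00 / (0.149 + 0.841) = 3.030 A
P_int = I² r = (3.030)² × 0.149 = 1.368 W

1.37 W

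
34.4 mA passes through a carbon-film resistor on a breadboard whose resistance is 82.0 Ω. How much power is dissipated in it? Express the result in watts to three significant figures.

Knowing I and R, the power is just I²R — no need to find V first.
P = (0.03440 A)² × 82.0 Ω = 0.09704 W

0.0970 W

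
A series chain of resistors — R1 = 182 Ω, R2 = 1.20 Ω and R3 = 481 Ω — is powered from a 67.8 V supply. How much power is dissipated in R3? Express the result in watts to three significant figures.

The current is common to all series resistors; compute it, then apply P = I²R for the target.
R_total = 182 + 1.20 + 481 = 664.2 Ω
I = V / R_total = 67.8 / 664.2 = 0.1021 A
P_R3 = I² × R3 = (0.1021)² × 481 = 5.012 W

5.01 W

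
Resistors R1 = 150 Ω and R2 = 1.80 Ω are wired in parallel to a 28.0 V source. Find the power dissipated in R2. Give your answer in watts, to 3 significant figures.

R2 sits directly across the source, so P = V²/R with V = 28.0 V.
P_R2 = V² / R2 = (28.0)² / 1.80 Ω = 435.6 W

436 W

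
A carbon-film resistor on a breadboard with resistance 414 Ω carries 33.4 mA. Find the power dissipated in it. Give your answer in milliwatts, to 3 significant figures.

462 mW

With I and R stated, P = I²R applies in one step.
P = (0.03340 A)² × 414 Ω = 0.4618 W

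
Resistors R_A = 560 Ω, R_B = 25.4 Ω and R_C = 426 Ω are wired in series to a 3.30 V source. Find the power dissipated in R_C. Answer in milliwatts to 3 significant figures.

In a series string the same current flows through every resistor — find that current, then P = I²R for the one we want.
R_total = 560 + 25.4 + 426 = 1011 Ω
I = V / R_total = 3.30 / 1011 = 0.003263 A
P_R_C = I² × R_C = (0.003263)² × 426 = 0.004535 W

4.54 mW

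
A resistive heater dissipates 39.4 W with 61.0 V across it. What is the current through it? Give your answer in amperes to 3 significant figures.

0.646 A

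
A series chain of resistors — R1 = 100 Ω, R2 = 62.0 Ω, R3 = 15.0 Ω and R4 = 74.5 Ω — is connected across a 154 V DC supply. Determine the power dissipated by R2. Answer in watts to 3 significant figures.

23.2 W

Every series element carries the same I. Get I from the total resistance, then P = I² × R2.
R_total = 100 + 62.0 + 15.0 + 74.5 = 251.5 Ω
I = V / R_total = 154 / 251.5 = 0.6123 A
P_R2 = I² × R2 = (0.6123)² × 62.0 = 23.25 W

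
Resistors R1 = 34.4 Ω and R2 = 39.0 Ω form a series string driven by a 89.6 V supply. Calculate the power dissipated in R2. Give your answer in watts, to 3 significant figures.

58.1 W

In a series string the same current flows through every resistor — find that current, then P = I²R for the one we want.
R_total = 34.4 + 39.0 = 73.40 Ω
I = V / R_total = 89.6 / 73.40 = 1.221 A
P_R2 = I² × R2 = (1.221)² × 39.0 = 58.12 W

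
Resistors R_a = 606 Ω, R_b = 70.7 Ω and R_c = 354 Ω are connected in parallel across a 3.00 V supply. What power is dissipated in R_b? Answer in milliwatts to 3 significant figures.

127 mW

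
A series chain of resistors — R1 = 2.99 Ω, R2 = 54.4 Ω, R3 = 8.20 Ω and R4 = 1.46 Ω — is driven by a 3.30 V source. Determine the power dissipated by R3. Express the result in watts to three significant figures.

0.0199 W

The current is common to all series resistors; compute it, then apply P = I²R for the target.
R_total = 2.99 + 54.4 + 8.20 + 1.46 = 67.05 Ω
I = V / R_total = 3.30 / 67.05 = 0.04922 A
P_R3 = I² × R3 = (0.04922)² × 8.20 = 0.01986 W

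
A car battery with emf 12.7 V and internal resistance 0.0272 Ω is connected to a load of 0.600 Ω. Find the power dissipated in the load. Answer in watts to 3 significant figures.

246 W

Load and internal resistance form a series loop — compute the loop current, then the load power via I²R.
I = ε / (r + R) = 12.7 / (0.0272 + 0.600) = 20.25 A
P_load = I² R = (20.25)² × 0.600 = 246.0 W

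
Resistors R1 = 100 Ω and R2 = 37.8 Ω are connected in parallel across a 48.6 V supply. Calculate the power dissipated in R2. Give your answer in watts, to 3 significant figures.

62.5 W

Every branch has 48.6 V across it, so for R2 the power is simply V²/R.
P_R2 = V² / R2 = (48.6)² / 37.8 Ω = 62.49 W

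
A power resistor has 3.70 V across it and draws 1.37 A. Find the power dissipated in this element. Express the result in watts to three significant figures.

With V and I both given, power follows immediately from P = V I.
P = 3.70 V × 1.370 A = 5.069 W

5.07 W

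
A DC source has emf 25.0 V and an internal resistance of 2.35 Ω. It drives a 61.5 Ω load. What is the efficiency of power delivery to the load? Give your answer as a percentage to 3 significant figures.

Both r and R carry the same current, so the power split is just the resistance split: η = R/(R+r).
η = R / (R + r) = 61.5 / (61.5 + 2.35) = 0.9632

96.3 %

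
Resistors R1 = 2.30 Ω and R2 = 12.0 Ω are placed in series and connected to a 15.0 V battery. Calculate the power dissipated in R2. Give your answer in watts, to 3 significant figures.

Since the resistors are in series they all carry the loop current I = V/R_total; the power in any one is I²R.
R_total = 2.30 + 12.0 = 14.30 Ω
I = V / R_total = 15.0 / 14.30 = 1.049 A
P_R2 = I² × R2 = (1.049)² × 12.0 = 13.20 W

13.2 W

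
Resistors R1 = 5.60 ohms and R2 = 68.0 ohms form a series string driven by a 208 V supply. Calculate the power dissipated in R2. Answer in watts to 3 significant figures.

543 W

Since the resistors are in series they all carry the loop current I = V/R_total; the power in any one is I²R.
R_total = 5.60 + 68.0 = 73.60 Ω
I = V / R_total = 208 / 73.60 = 2.826 A
P_R2 = I² × R2 = (2.826)² × 68.0 = 543.1 W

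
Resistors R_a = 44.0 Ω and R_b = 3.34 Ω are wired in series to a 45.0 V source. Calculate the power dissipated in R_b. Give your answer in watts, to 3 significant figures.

Every series element carries the same I. Get I from the total resistance, then P = I² × R_b.
R_total = 44.0 + 3.34 = 47.34 Ω
I = V / R_total = 45.0 / 47.34 = 0.9506 A
P_R_b = I² × R_b = (0.9506)² × 3.34 = 3.018 W

3.02 W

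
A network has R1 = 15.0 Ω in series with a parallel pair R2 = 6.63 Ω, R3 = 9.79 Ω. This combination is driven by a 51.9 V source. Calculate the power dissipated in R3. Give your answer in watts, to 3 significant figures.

Replace R2 and R3 with their parallel equivalent so the circuit becomes R1 in series with R_p.
R_p = (6.63×9.79)/(6.63+9.79) = 3.953 Ω
R_total = 15.0 + 3.953 = 18.95 Ω
I = V / R_total = 51.9 / 18.95 = 2.738 A
Voltage across the parallel pair: V_p = I × R_p = 2.738 × 3.953 = 10.82 V
R3 sees V_p directly, so P = V_p² / R3.
P_R3 = (10.82)² / 9.79 = 11.97 W

12.0 W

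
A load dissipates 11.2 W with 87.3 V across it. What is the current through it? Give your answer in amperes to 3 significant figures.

0.128 A

The two known quantities fix the third via I = P / V.
I = 11.2 / 87.3 = 0.1283 A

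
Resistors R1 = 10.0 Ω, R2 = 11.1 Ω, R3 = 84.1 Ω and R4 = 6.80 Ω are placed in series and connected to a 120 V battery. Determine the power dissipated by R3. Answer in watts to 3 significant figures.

In a series string the same current flows through every resistor — find that current, then P = I²R for the one we want.
R_total = 10.0 + 11.1 + 84.1 + 6.80 = 112.0 Ω
I = V / R_total = 120 / 112.0 = 1.071 A
P_R3 = I² × R3 = (1.071)² × 84.1 = 96.54 W

96.5 W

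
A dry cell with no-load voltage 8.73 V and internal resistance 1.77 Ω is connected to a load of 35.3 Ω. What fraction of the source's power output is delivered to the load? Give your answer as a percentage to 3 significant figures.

95.2 %

η = P_load/(P_load+P_int) = I²R/(I²R+I²r) = R/(R+r) — the I² cancels for series elements.
η = R / (R + r) = 35.3 / (35.3 + 1.77) = 0.9523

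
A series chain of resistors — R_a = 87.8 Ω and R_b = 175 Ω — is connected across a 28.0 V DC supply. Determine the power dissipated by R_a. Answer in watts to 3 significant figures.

Every series element carries the same I. Get I from the total resistance, then P = I² × R_a.
R_total = 87.8 + 175 = 262.8 Ω
I = V / R_total = 28.0 / 262.8 = 0.1065 A
P_R_a = I² × R_a = (0.1065)² × 87.8 = 0.9967 W

0.997 W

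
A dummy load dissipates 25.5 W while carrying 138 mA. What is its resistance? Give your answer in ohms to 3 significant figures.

1340 Ω

From P = V I = I²R = V²/R, with the two given quantities we get R = P / I².
R = 25.5 / (0.1380)² = 1339 Ω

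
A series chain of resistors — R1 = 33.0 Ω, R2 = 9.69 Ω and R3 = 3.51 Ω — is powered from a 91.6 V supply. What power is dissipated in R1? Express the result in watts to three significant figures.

Since the resistors are in series they all carry the loop current I = V/R_total; the power in any one is I²R.
R_total = 33.0 + 9.69 + 3.51 = 46.20 Ω
I = V / R_total = 91.6 / 46.20 = 1.983 A
P_R1 = I² × R1 = (1.983)² × 33.0 = 129.7 W

130 W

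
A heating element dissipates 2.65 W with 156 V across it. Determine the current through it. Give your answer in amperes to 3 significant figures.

0.0170 A

Inverting the appropriate power form: I = P / V.
I = 2.65 / 156 = 0.01699 A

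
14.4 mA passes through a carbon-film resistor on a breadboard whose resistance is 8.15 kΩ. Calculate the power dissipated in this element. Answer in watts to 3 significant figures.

Knowing I and R, the power is just I²R — no need to find V first.
P = (0.01440 A)² × 8150 Ω = 1.690 W

1.69 W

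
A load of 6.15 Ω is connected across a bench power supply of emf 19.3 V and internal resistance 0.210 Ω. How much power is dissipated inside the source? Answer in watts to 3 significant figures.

1.93 W

The internal resistance carries the same current as the load; P_int = I²r.
I = ε / (r + R) = 19.3 / (0.210 + 6.15) = 3.035 A
P_int = I² r = (3.035)² × 0.210 = 1.934 W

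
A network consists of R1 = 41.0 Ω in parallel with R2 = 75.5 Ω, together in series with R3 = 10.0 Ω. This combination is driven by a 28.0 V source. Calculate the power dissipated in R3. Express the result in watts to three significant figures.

Reduce the parallel combination to a single R_p; the circuit then becomes R_p in series with the remaining resistor.
R_p = (41.0×75.5)/(41.0+75.5) = 26.57 Ω
R_total = R_p + 10.0 = 26.57 + 10.0 = 36.57 Ω
I = V / R_total = 28.0 / 36.57 = 0.7656 A
R3 is the series element, so its power is I²R.
P_R3 = (0.7656)² × 10.0 = 5.862 W

5.86 W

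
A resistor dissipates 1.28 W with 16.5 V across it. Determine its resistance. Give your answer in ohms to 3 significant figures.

The two known quantities fix the third via R = V² / P.
R = (16.5)² / 1.28 = 212.7 Ω

213 Ω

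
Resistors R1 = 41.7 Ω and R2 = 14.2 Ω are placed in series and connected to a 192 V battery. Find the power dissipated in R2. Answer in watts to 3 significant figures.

168 W

Since the resistors are in series they all carry the loop current I = V/R_total; the power in any one is I²R.
R_total = 41.7 + 14.2 = 55.90 Ω
I = V / R_total = 192 / 55.90 = 3.435 A
P_R2 = I² × R2 = (3.435)² × 14.2 = 167.5 W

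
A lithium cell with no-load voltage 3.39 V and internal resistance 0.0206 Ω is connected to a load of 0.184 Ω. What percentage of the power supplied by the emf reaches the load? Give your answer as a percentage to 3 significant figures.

Efficiency is P_load / P_total. With a series r and R sharing the same I, P = I²R for each, so η = R/(R+r).
η = R / (R + r) = 0.184 / (0.184 + 0.0206) = 0.8993

89.9 %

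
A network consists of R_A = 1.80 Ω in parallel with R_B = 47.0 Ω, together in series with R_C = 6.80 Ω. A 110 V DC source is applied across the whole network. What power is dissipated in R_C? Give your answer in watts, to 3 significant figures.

Reduce the parallel combination to a single R_p; the circuit then becomes R_p in series with the remaining resistor.
R_p = (1.80×47.0)/(1.80+47.0) = 1.734 Ω
R_total = R_p + 6.80 = 1.734 + 6.80 = 8.534 Ω
I = V / R_total = 110 / 8.534 = 12.89 A
All the supply current flows through R_C; use P = I²R_C.
P_R_C = (12.89)² × 6.80 = 1130 W

1130 W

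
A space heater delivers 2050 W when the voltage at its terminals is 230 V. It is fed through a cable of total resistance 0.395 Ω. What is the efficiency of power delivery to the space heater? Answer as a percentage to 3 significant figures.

98.5 %

I = P / V = 2050 / 230 = 8.913 A through the cable.
P_line = I² R_line = (8.913)² × 0.395 = 31.38 W
P_source = P_load + P_line = 2050 + 31.38 = 2081 W
η = P_load / P_source = 2050 / 2081 = 0.9849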